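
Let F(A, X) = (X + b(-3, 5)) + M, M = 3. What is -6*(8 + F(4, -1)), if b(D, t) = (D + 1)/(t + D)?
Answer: -54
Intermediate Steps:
b(D, t) = (1 + D)/(D + t)
F(A, X) = 2 + X (F(A, X) = (X + (1 - 3)/(-3 + 5)) + 3 = (X - 2/2) + 3 = (X + (½)*(-2)) + 3 = (X - 1) + 3 = (-1 + X) + 3 = 2 + X)
-6*(8 + F(4, -1)) = -6*(8 + (2 - 1)) = -6*(8 + 1) = -6*9 = -54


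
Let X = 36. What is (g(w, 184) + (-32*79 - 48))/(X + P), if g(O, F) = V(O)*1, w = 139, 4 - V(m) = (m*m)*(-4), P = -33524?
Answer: -9339/4186 ≈ -2.2310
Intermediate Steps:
V(m) = 4 + 4*m² (V(m) = 4 - m*m*(-4) = 4 - m²*(-4) = 4 - (-4)*m² = 4 + 4*m²)
g(O, F) = 4 + 4*O² (g(O, F) = (4 + 4*O²)*1 = 4 + 4*O²)
(g(w, 184) + (-32*79 - 48))/(X + P) = ((4 + 4*139²) + (-32*79 - 48))/(36 - 33524) = ((4 + 4*19321) + (-2528 - 48))/(-33488) = ((4 + 77284) - 2576)*(-1/33488) = (77288 - 2576)*(-1/33488) = 74712*(-1/33488) = -9339/4186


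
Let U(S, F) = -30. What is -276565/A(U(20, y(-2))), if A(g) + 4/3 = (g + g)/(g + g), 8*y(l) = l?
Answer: 829695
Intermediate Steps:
y(l) = l/8
A(g) = -⅓ (A(g) = -4/3 + (g + g)/(g + g) = -4/3 + (2*g)/((2*g)) = -4/3 + (2*g)*(1/(2*g)) = -4/3 + 1 = -⅓)
-276565/A(U(20, y(-2))) = -276565/(-⅓) = -276565*(-3) = 829695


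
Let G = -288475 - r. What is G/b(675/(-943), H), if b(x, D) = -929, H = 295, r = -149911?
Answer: 138564/929 ≈ 149.15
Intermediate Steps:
G = -138564 (G = -288475 - 1*(-149911) = -288475 + 149911 = -138564)
G/b(675/(-943), H) = -138564/(-929) = -138564*(-1/929) = 138564/929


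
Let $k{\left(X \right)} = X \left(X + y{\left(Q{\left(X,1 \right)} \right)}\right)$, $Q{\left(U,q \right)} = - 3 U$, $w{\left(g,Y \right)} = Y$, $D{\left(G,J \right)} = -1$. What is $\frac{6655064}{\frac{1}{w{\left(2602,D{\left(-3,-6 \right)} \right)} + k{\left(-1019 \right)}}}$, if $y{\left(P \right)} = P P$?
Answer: $-63367991212308744$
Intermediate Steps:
$y{\left(P \right)} = P^{2}$
$k{\left(X \right)} = X \left(X + 9 X^{2}\right)$ ($k{\left(X \right)} = X \left(X + \left(- 3 X\right)^{2}\right) = X \left(X + 9 X^{2}\right)$)
$\frac{6655064}{\frac{1}{w{\left(2602,D{\left(-3,-6 \right)} \right)} + k{\left(-1019 \right)}}} = \frac{6655064}{\frac{1}{-1 + \left(-1019\right)^{2} \left(1 + 9 \left(-1019\right)\right)}} = \frac{6655064}{\frac{1}{-1 + 1038361 \left(1 - 9171\right)}} = \frac{6655064}{\frac{1}{-1 + 1038361 \left(-9170\right)}} = \frac{6655064}{\frac{1}{-1 - 9521770370}} = \frac{6655064}{\frac{1}{-9521770371}} = \frac{6655064}{- \frac{1}{9521770371}} = 6655064 \left(-9521770371\right) = -63367991212308744$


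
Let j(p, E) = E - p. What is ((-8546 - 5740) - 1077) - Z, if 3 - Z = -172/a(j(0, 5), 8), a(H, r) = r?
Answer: -30775/2 ≈ -15388.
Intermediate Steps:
Z = 49/2 (Z = 3 - (-172)/8 = 3 - 1*(-43/2) = 3 + 43/2 = 49/2 ≈ 24.500)
((-8546 - 5740) - 1077) - Z = ((-8546 - 5740) - 1077) - 1*49/2 = (-14286 - 1077) - 49/2 = -15363 - 49/2 = -30775/2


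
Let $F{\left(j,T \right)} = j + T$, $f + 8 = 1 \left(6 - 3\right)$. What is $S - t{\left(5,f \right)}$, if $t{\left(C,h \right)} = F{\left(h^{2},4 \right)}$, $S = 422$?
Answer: $393$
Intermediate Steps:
$f = -5$ ($f = -8 + 1 \left(6 - 3\right) = -8 + 1 \cdot 3 = -8 + 3 = -5$)
$F{\left(j,T \right)} = T + j$
$t{\left(C,h \right)} = 4 + h^{2}$
$S - t{\left(5,f \right)} = 422 - \left(4 + \left(-5\right)^{2}\right) = 422 - \left(4 + 25\right) = 422 - 29 = 393$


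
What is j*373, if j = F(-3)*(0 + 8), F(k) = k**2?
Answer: 26856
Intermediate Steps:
j = 72 (j = (-3)**2*(0 + 8) = 9*8 = 72)
j*373 = 72*373 = 26856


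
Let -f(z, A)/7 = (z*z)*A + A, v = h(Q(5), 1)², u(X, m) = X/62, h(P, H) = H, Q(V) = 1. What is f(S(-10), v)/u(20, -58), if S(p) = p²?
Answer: -2170217/10 ≈ -2.1702e+5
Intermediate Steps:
u(X, m) = X/62 (u(X, m) = X*(1/62) = X/62)
v = 1 (v = 1² = 1)
f(z, A) = -7*A - 7*A*z² (f(z, A) = -7*((z*z)*A + A) = -7*(z²*A + A) = -7*(A*z² + A) = -7*(A + A*z²) = -7*A - 7*A*z²)
f(S(-10), v)/u(20, -58) = (-7*1*(1 + ((-10)²)²))/(((1/62)*20)) = (-7*1*(1 + 100²))/(10/31) = -7*1*(1 + 10000)*(31/10) = -7*1*10001*(31/10) = -70007*31/10 = -2170217/10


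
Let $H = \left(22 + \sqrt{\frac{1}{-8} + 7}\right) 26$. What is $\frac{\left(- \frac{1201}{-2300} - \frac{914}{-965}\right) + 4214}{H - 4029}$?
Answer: $- \frac{6468900301681}{5302918845850} - \frac{24326208829 \sqrt{110}}{10605837691700} \approx -1.2439$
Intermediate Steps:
$H = 572 + \frac{13 \sqrt{110}}{2}$ ($H = \left(22 + \sqrt{- \frac{1}{8} + 7}\right) 26 = \left(22 + \sqrt{\frac{55}{8}}\right) 26 = \left(22 + \frac{\sqrt{110}}{4}\right) 26 = 572 + \frac{13 \sqrt{110}}{2} \approx 640.17$)
$\frac{\left(- \frac{1201}{-2300} - \frac{914}{-965}\right) + 4214}{H - 4029} = \frac{\left(- \frac{1201}{-2300} - \frac{914}{-965}\right) + 4214}{\left(572 + \frac{13 \sqrt{110}}{2}\right) - 4029} = \frac{\left(\left(-1201\right) \left(- \frac{1}{2300}\right) - - \frac{914}{965}\right) + 4214}{-3457 + \frac{13 \sqrt{110}}{2}} = \frac{\left(\frac{1201}{2300} + \frac{914}{965}\right) + 4214}{-3457 + \frac{13 \sqrt{110}}{2}} = \frac{\frac{652233}{443900} + 4214}{-3457 + \frac{13 \sqrt{110}}{2}} = \frac{1871246833}{443900 \left(-3457 + \frac{13 \sqrt{110}}{2}\right)}$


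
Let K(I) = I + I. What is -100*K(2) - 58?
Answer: -458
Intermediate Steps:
K(I) = 2*I
-100*K(2) - 58 = -200*2 - 58 = -100*4 - 58 = -400 - 58 = -458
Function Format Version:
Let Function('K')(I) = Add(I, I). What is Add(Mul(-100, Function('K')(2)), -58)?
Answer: -458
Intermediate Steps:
Function('K')(I) = Mul(2, I)
Add(Mul(-100, Function('K')(2)), -58) = Add(Mul(-100, Mul(2, 2)), -58) = Add(Mul(-100, 4), -58) = Add(-400, -58) = -458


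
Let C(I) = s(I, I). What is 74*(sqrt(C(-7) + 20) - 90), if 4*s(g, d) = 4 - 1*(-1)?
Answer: -6660 + 37*sqrt(85) ≈ -6318.9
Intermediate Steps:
s(g, d) = 5/4 (s(g, d) = (4 - 1*(-1))/4 = (4 + 1)/4 = (1/4)*5 = 5/4)
C(I) = 5/4
74*(sqrt(C(-7) + 20) - 90) = 74*(sqrt(5/4 + 20) - 90) = 74*(sqrt(85/4) - 90) = 74*(sqrt(85)/2 - 90) = 74*(-90 + sqrt(85)/2) = -6660 + 37*sqrt(85)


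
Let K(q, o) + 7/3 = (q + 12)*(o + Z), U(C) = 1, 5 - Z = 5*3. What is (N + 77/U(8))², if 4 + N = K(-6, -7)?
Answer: 8836/9 ≈ 981.78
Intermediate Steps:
Z = -10 (Z = 5 - 5*3 = 5 - 1*15 = 5 - 15 = -10)
K(q, o) = -7/3 + (-10 + o)*(12 + q) (K(q, o) = -7/3 + (q + 12)*(o - 10) = -7/3 + (12 + q)*(-10 + o) = -7/3 + (-10 + o)*(12 + q))
N = -325/3 (N = -4 + (-367/3 - 10*(-6) + 12*(-7) - 7*(-6)) = -4 + (-367/3 + 60 - 84 + 42) = -4 - 313/3 = -325/3 ≈ -108.33)
(N + 77/U(8))² = (-325/3 + 77/1)² = (-325/3 + 77*1)² = (-325/3 + 77)² = (-94/3)² = 8836/9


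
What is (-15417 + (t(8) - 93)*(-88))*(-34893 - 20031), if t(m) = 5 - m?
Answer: 382765356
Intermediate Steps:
(-15417 + (t(8) - 93)*(-88))*(-34893 - 20031) = (-15417 + ((5 - 1*8) - 93)*(-88))*(-34893 - 20031) = (-15417 + ((5 - 8) - 93)*(-88))*(-54924) = (-15417 + (-3 - 93)*(-88))*(-54924) = (-15417 - 96*(-88))*(-54924) = (-15417 + 8448)*(-54924) = -6969*(-54924) = 382765356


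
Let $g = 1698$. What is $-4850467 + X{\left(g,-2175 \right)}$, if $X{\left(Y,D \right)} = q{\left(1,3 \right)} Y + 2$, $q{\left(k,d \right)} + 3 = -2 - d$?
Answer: $-4864049$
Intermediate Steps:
$q{\left(k,d \right)} = -5 - d$ ($q{\left(k,d \right)} = -3 - \left(2 + d\right) = -5 - d$)
$X{\left(Y,D \right)} = 2 - 8 Y$ ($X{\left(Y,D \right)} = \left(-5 - 3\right) Y + 2 = - 8 Y + 2 = 2 - 8 Y$)
$-4850467 + X{\left(g,-2175 \right)} = -4850467 + \left(2 - 13584\right) = -4850467 - 13582 = -4864049$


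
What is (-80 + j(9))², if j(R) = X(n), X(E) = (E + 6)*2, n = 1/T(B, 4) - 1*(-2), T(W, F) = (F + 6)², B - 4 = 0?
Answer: 10233601/2500 ≈ 4093.4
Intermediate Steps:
B = 4 (B = 4 + 0 = 4)
T(W, F) = (6 + F)²
n = 201/100 (n = 1/((6 + 4)²) - 1*(-2) = 1/(10²) + 2 = 1/100 + 2 = 201/100 ≈ 2.0100)
X(E) = 12 + 2*E (X(E) = (6 + E)*2 = 12 + 2*E)
j(R) = 801/50 (j(R) = 12 + 2*(201/100) = 12 + 201/50 = 801/50)
(-80 + j(9))² = (-80 + 801/50)² = (-3199/50)² = 10233601/2500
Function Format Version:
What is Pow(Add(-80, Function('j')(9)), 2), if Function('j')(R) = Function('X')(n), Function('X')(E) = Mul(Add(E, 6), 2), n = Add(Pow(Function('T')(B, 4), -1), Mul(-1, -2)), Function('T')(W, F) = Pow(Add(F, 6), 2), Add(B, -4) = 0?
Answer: Rational(10233601, 2500) ≈ 4093.4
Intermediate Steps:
B = 4 (B = Add(4, 0) = 4)
Function('T')(W, F) = Pow(Add(6, F), 2)
n = Rational(201, 100) (n = Add(Pow(Pow(Add(6, 4), 2), -1), Mul(-1, -2)) = Add(Pow(Pow(10, 2), -1), 2) = Add(Pow(100, -1), 2) = Add(Rational(1, 100), 2) = Rational(201, 100) ≈ 2.0100)
Function('X')(E) = Add(12, Mul(2, E)) (Function('X')(E) = Mul(Add(6, E), 2) = Add(12, Mul(2, E)))
Function('j')(R) = Rational(801, 50) (Function('j')(R) = Add(12, Mul(2, Rational(201, 100))) = Add(12, Rational(201, 50)) = Rational(801, 50))
Pow(Add(-80, Function('j')(9)), 2) = Pow(Add(-80, Rational(801, 50)), 2) = Pow(Rational(-3199, 50), 2) = Rational(10233601, 2500)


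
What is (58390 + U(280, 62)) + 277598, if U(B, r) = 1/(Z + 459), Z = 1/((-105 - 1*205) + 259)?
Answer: 7864807155/23408 ≈ 3.3599e+5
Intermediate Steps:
Z = -1/51 (Z = 1/((-105 - 205) + 259) = 1/(-310 + 259) = 1/(-51) = -1/51 ≈ -0.019608)
U(B, r) = 51/23408 (U(B, r) = 1/(-1/51 + 459) = 1/(23408/51) = 51/23408)
(58390 + U(280, 62)) + 277598 = (58390 + 51/23408) + 277598 = 1366793171/23408 + 277598 = 7864807155/23408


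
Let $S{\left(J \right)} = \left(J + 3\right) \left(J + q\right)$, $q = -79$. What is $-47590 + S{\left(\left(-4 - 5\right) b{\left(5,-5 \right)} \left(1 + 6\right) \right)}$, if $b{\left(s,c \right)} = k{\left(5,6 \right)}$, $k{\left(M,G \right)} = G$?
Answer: $123785$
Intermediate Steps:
$b{\left(s,c \right)} = 6$
$S{\left(J \right)} = \left(-79 + J\right) \left(3 + J\right)$ ($S{\left(J \right)} = \left(J + 3\right) \left(J - 79\right) = \left(3 + J\right) \left(-79 + J\right) = \left(-79 + J\right) \left(3 + J\right)$)
$-47590 + S{\left(\left(-4 - 5\right) b{\left(5,-5 \right)} \left(1 + 6\right) \right)} = -47590 - \left(237 - 36 \left(1 + 6\right)^{2} \left(-4 - 5\right)^{2} + 76 \left(-4 - 5\right) 6 \left(1 + 6\right)\right) = -47590 - \left(237 - 142884 + 76 \left(\left(-9\right) 6\right) 7\right) = -47590 - \left(237 - 142884 + 76 \left(-54\right) 7\right) = -47590 - \left(-28491 - 142884\right) = -47590 + \left(-237 + 142884 + 28728\right) = -47590 + 171375 = 123785$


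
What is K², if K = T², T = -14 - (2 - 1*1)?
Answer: 50625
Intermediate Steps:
T = -15 (T = -14 - (2 - 1) = -14 - 1*1 = -14 - 1 = -15)
K = 225 (K = (-15)² = 225)
K² = 225² = 50625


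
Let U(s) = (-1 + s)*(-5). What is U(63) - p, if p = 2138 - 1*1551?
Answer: -897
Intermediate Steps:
U(s) = 5 - 5*s
p = 587 (p = 2138 - 1551 = 587)
U(63) - p = (5 - 5*63) - 1*587 = (5 - 315) - 587 = -310 - 587 = -897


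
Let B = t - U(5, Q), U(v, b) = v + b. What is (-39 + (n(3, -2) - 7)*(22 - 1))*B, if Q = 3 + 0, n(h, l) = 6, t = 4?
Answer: 240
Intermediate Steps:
Q = 3
U(v, b) = b + v
B = -4 (B = 4 - (3 + 5) = 4 - 1*8 = 4 - 8 = -4)
(-39 + (n(3, -2) - 7)*(22 - 1))*B = (-39 + (6 - 7)*(22 - 1))*(-4) = (-39 - 1*21)*(-4) = (-39 - 21)*(-4) = -60*(-4) = 240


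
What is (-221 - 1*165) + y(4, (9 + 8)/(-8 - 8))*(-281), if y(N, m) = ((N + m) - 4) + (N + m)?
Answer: -7303/8 ≈ -912.88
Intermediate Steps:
y(N, m) = -4 + 2*N + 2*m (y(N, m) = (-4 + N + m) + (N + m) = -4 + 2*N + 2*m)
(-221 - 1*165) + y(4, (9 + 8)/(-8 - 8))*(-281) = (-221 - 1*165) + (-4 + 2*4 + 2*((9 + 8)/(-8 - 8)))*(-281) = (-221 - 165) + (-4 + 8 + 2*(17/(-16)))*(-281) = -386 + (-4 + 8 + 2*(17*(-1/16)))*(-281) = -386 + (-4 + 8 + 2*(-17/16))*(-281) = -386 + (-4 + 8 - 17/8)*(-281) = -386 + (15/8)*(-281) = -386 - 4215/8 = -7303/8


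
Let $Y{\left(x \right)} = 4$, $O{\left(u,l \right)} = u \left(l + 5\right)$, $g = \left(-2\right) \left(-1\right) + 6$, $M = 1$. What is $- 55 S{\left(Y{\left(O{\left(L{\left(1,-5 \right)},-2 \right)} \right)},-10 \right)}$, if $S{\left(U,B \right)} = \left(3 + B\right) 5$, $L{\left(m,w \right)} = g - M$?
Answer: $1925$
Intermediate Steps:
$g = 8$ ($g = 2 + 6 = 8$)
$L{\left(m,w \right)} = 7$ ($L{\left(m,w \right)} = 8 - 1 = 7$)
$O{\left(u,l \right)} = u \left(5 + l\right)$
$S{\left(U,B \right)} = 15 + 5 B$
$- 55 S{\left(Y{\left(O{\left(L{\left(1,-5 \right)},-2 \right)} \right)},-10 \right)} = - 55 \left(15 + 5 \left(-10\right)\right) = - 55 \left(15 - 50\right) = \left(-55\right) \left(-35\right) = 1925$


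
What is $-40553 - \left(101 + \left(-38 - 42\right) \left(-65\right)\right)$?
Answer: $-45854$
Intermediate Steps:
$-40553 - \left(101 + \left(-38 - 42\right) \left(-65\right)\right) = -40553 - \left(101 - -5200\right) = -40553 - \left(101 + 5200\right) = -40553 - 5301 = -45854$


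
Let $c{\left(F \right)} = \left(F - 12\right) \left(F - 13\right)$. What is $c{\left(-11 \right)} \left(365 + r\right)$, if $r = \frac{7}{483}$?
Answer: $201488$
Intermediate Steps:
$r = \frac{1}{69}$ ($r = 7 \cdot \frac{1}{483} = \frac{1}{69} \approx 0.014493$)
$c{\left(F \right)} = \left(-13 + F\right) \left(-12 + F\right)$ ($c{\left(F \right)} = \left(-12 + F\right) \left(-13 + F\right) = \left(-13 + F\right) \left(-12 + F\right)$)
$c{\left(-11 \right)} \left(365 + r\right) = \left(156 + \left(-11\right)^{2} - -275\right) \left(365 + \frac{1}{69}\right) = \left(156 + 121 + 275\right) \frac{25186}{69} = 552 \cdot \frac{25186}{69} = 201488$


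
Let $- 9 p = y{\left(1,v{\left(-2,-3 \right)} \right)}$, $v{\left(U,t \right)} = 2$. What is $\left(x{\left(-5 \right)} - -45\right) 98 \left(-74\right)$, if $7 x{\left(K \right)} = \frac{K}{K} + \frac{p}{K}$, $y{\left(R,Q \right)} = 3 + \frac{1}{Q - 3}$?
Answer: $- \frac{14733992}{45} \approx -3.2742 \cdot 10^{5}$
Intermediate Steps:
$y{\left(R,Q \right)} = 3 + \frac{1}{-3 + Q}$
$p = - \frac{2}{9}$ ($p = - \frac{\frac{1}{-3 + 2} \left(-8 + 3 \cdot 2\right)}{9} = - \frac{\frac{1}{-1} \left(-8 + 6\right)}{9} = - \frac{\left(-1\right) \left(-2\right)}{9} = \left(- \frac{1}{9}\right) 2 = - \frac{2}{9} \approx -0.22222$)
$x{\left(K \right)} = \frac{1}{7} - \frac{2}{63 K}$ ($x{\left(K \right)} = \frac{\frac{K}{K} - \frac{2}{9 K}}{7} = \frac{1 - \frac{2}{9 K}}{7} = \frac{1}{7} - \frac{2}{63 K}$)
$\left(x{\left(-5 \right)} - -45\right) 98 \left(-74\right) = \left(\frac{-2 + 9 \left(-5\right)}{63 \left(-5\right)} - -45\right) 98 \left(-74\right) = \left(\frac{1}{63} \left(- \frac{1}{5}\right) \left(-2 - 45\right) + 45\right) 98 \left(-74\right) = \left(\frac{1}{63} \left(- \frac{1}{5}\right) \left(-47\right) + 45\right) 98 \left(-74\right) = \left(\frac{47}{315} + 45\right) 98 \left(-74\right) = \frac{14222}{315} \cdot 98 \left(-74\right) = \frac{199108}{45} \left(-74\right) = - \frac{14733992}{45}$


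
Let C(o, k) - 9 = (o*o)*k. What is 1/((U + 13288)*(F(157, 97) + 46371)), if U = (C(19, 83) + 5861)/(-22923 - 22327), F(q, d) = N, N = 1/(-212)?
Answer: 9593000/5910641232864717 ≈ 1.6230e-9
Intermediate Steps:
N = -1/212 ≈ -0.0047170
F(q, d) = -1/212
C(o, k) = 9 + k*o**2 (C(o, k) = 9 + (o*o)*k = 9 + o**2*k = 9 + k*o**2)
U = -35833/45250 (U = ((9 + 83*19**2) + 5861)/(-22923 - 22327) = ((9 + 83*361) + 5861)/(-45250) = ((9 + 29963) + 5861)*(-1/45250) = (29972 + 5861)*(-1/45250) = 35833*(-1/45250) = -35833/45250 ≈ -0.79189)
1/((U + 13288)*(F(157, 97) + 46371)) = 1/((-35833/45250 + 13288)*(-1/212 + 46371)) = 1/((601246167/45250)*(9830651/212)) = 1/(5910641232864717/9593000) = 9593000/5910641232864717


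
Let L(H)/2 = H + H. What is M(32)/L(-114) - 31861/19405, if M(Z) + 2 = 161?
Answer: -5871337/2949560 ≈ -1.9906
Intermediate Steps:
M(Z) = 159 (M(Z) = -2 + 161 = 159)
L(H) = 4*H (L(H) = 2*(H + H) = 2*(2*H) = 4*H)
M(32)/L(-114) - 31861/19405 = 159/((4*(-114))) - 31861/19405 = 159/(-456) - 31861*1/19405 = 159*(-1/456) - 31861/19405 = -53/152 - 31861/19405 = -5871337/2949560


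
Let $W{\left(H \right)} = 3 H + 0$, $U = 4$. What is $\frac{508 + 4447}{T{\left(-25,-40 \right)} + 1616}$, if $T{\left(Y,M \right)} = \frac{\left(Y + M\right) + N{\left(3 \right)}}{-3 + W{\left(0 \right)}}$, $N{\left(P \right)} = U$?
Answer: $\frac{14865}{4909} \approx 3.0281$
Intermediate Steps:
$N{\left(P \right)} = 4$
$W{\left(H \right)} = 3 H$
$T{\left(Y,M \right)} = - \frac{4}{3} - \frac{M}{3} - \frac{Y}{3}$ ($T{\left(Y,M \right)} = \frac{\left(Y + M\right) + 4}{-3 + 3 \cdot 0} = \frac{\left(M + Y\right) + 4}{-3 + 0} = \frac{4 + M + Y}{-3} = \left(4 + M + Y\right) \left(- \frac{1}{3}\right) = - \frac{4}{3} - \frac{M}{3} - \frac{Y}{3}$)
$\frac{508 + 4447}{T{\left(-25,-40 \right)} + 1616} = \frac{508 + 4447}{\left(- \frac{4}{3} - - \frac{40}{3} - - \frac{25}{3}\right) + 1616} = \frac{4955}{\left(- \frac{4}{3} + \frac{40}{3} + \frac{25}{3}\right) + 1616} = \frac{4955}{\frac{61}{3} + 1616} = \frac{4955}{\frac{4909}{3}} = 4955 \cdot \frac{3}{4909} = \frac{14865}{4909}$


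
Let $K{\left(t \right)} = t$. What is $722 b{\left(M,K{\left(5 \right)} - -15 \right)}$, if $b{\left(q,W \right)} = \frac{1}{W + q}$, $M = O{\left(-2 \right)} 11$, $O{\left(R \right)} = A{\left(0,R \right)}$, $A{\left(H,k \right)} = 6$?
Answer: $\frac{361}{43} \approx 8.3954$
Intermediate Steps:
$O{\left(R \right)} = 6$
$M = 66$ ($M = 6 \cdot 11 = 66$)
$722 b{\left(M,K{\left(5 \right)} - -15 \right)} = \frac{722}{\left(5 - -15\right) + 66} = \frac{722}{\left(5 + 15\right) + 66} = \frac{722}{20 + 66} = \frac{722}{86} = 722 \cdot \frac{1}{86} = \frac{361}{43}$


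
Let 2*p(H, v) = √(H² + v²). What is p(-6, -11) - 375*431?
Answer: -161625 + √157/2 ≈ -1.6162e+5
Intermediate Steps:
p(H, v) = √(H² + v²)/2
p(-6, -11) - 375*431 = √((-6)² + (-11)²)/2 - 375*431 = √(36 + 121)/2 - 161625 = √157/2 - 161625 = -161625 + √157/2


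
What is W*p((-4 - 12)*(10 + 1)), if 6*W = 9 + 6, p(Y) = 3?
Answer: 15/2 ≈ 7.5000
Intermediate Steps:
W = 5/2 (W = (9 + 6)/6 = (⅙)*15 = 5/2 ≈ 2.5000)
W*p((-4 - 12)*(10 + 1)) = (5/2)*3 = 15/2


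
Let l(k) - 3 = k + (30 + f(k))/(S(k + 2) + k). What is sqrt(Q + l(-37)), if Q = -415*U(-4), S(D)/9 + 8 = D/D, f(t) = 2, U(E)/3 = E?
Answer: 3*sqrt(13738)/5 ≈ 70.326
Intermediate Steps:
U(E) = 3*E
S(D) = -63 (S(D) = -72 + 9*(D/D) = -72 + 9*1 = -72 + 9 = -63)
l(k) = 3 + k + 32/(-63 + k) (l(k) = 3 + (k + (30 + 2)/(-63 + k)) = 3 + (k + 32/(-63 + k)) = 3 + k + 32/(-63 + k))
Q = 4980 (Q = -1245*(-4) = -415*(-12) = 4980)
sqrt(Q + l(-37)) = sqrt(4980 + (-157 + (-37)**2 - 60*(-37))/(-63 - 37)) = sqrt(4980 + (-157 + 1369 + 2220)/(-100)) = sqrt(4980 - 1/100*3432) = sqrt(4980 - 858/25) = sqrt(123642/25) = 3*sqrt(13738)/5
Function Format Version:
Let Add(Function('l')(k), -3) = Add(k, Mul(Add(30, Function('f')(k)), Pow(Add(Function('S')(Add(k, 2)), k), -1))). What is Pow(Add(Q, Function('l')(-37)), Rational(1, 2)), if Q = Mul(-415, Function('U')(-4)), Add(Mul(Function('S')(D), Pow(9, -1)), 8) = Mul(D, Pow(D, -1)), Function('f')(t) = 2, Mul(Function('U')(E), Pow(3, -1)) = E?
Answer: Mul(Rational(3, 5), Pow(13738, Rational(1, 2))) ≈ 70.326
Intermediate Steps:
Function('U')(E) = Mul(3, E)
Function('S')(D) = -63 (Function('S')(D) = Add(-72, Mul(9, Mul(D, Pow(D, -1)))) = Add(-72, Mul(9, 1)) = Add(-72, 9) = -63)
Function('l')(k) = Add(3, k, Mul(32, Pow(Add(-63, k), -1))) (Function('l')(k) = Add(3, Add(k, Mul(Add(30, 2), Pow(Add(-63, k), -1)))) = Add(3, Add(k, Mul(32, Pow(Add(-63, k), -1)))) = Add(3, k, Mul(32, Pow(Add(-63, k), -1))))
Q = 4980 (Q = Mul(-415, Mul(3, -4)) = Mul(-415, -12) = 4980)
Pow(Add(Q, Function('l')(-37)), Rational(1, 2)) = Pow(Add(4980, Mul(Pow(Add(-63, -37), -1), Add(-157, Pow(-37, 2), Mul(-60, -37)))), Rational(1, 2)) = Pow(Add(4980, Mul(Pow(-100, -1), Add(-157, 1369, 2220))), Rational(1, 2)) = Pow(Add(4980, Mul(Rational(-1, 100), 3432)), Rational(1, 2)) = Pow(Add(4980, Rational(-858, 25)), Rational(1, 2)) = Pow(Rational(123642, 25), Rational(1, 2)) = Mul(Rational(3, 5), Pow(13738, Rational(1, 2)))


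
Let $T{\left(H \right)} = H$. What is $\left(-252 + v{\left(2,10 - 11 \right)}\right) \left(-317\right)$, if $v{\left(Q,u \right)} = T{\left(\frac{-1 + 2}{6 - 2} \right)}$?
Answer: $\frac{319219}{4} \approx 79805.0$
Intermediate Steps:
$v{\left(Q,u \right)} = \frac{1}{4}$ ($v{\left(Q,u \right)} = \frac{-1 + 2}{6 - 2} = 1 \cdot \frac{1}{4} = \frac{1}{4}$)
$\left(-252 + v{\left(2,10 - 11 \right)}\right) \left(-317\right) = \left(-252 + \frac{1}{4}\right) \left(-317\right) = \left(- \frac{1007}{4}\right) \left(-317\right) = \frac{319219}{4}$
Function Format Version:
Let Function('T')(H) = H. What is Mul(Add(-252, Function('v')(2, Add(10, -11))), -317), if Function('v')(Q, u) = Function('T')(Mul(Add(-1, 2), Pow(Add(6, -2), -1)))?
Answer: Rational(319219, 4) ≈ 79805.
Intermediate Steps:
Function('v')(Q, u) = Rational(1, 4) (Function('v')(Q, u) = Mul(Add(-1, 2), Pow(Add(6, -2), -1)) = Mul(1, Pow(4, -1)) = Mul(1, Rational(1, 4)) = Rational(1, 4))
Mul(Add(-252, Function('v')(2, Add(10, -11))), -317) = Mul(Add(-252, Rational(1, 4)), -317) = Mul(Rational(-1007, 4), -317) = Rational(319219, 4)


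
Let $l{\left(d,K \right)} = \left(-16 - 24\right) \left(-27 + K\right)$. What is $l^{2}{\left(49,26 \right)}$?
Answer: $1600$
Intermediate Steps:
$l{\left(d,K \right)} = 1080 - 40 K$ ($l{\left(d,K \right)} = - 40 \left(-27 + K\right) = 1080 - 40 K$)
$l^{2}{\left(49,26 \right)} = \left(1080 - 1040\right)^{2} = 40^{2} = 1600$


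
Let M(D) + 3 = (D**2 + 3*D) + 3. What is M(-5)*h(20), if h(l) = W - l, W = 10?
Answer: -100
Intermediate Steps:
h(l) = 10 - l
M(D) = D**2 + 3*D (M(D) = -3 + ((D**2 + 3*D) + 3) = -3 + (3 + D**2 + 3*D) = D**2 + 3*D)
M(-5)*h(20) = (-5*(3 - 5))*(10 - 1*20) = (-5*(-2))*(10 - 20) = 10*(-10) = -100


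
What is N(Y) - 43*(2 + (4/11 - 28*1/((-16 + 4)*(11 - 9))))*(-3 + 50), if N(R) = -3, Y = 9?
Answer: -471091/66 ≈ -7137.7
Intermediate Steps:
N(Y) - 43*(2 + (4/11 - 28*1/((-16 + 4)*(11 - 9))))*(-3 + 50) = -3 - 43*(2 + (4/11 - 28*1/((-16 + 4)*(11 - 9))))*(-3 + 50) = -3 - 43*(2 + (4*(1/11) - 28/(2*(-12))))*47 = -3 - 43*(2 + (4/11 - 28/(-24)))*47 = -3 - 43*(2 + (4/11 - 28*(-1/24)))*47 = -3 - 43*(2 + (4/11 + 7/6))*47 = -3 - 43*(2 + 101/66)*47 = -3 - 10019*47/66 = -3 - 43*10951/66 = -3 - 470893/66 = -471091/66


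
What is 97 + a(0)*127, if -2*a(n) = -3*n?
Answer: 97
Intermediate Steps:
a(n) = 3*n/2 (a(n) = -(-3)*n/2 = 3*n/2)
97 + a(0)*127 = 97 + ((3/2)*0)*127 = 97 + 0*127 = 97 + 0 = 97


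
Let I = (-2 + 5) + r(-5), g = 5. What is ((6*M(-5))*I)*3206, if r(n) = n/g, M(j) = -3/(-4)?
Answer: 28854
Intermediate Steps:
M(j) = ¾ (M(j) = -3*(-¼) = ¾)
r(n) = n/5
I = 2 (I = (-2 + 5) + (⅕)*(-5) = 3 - 1 = 2)
((6*M(-5))*I)*3206 = ((6*(¾))*2)*3206 = ((9/2)*2)*3206 = 9*3206 = 28854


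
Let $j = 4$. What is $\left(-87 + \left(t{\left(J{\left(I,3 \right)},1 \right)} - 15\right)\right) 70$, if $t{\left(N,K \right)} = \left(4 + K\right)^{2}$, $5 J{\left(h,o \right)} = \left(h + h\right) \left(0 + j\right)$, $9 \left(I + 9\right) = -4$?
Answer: $-5390$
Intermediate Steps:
$I = - \frac{85}{9}$ ($I = -9 + \frac{1}{9} \left(-4\right) = -9 - \frac{4}{9} = - \frac{85}{9} \approx -9.4444$)
$J{\left(h,o \right)} = \frac{8 h}{5}$ ($J{\left(h,o \right)} = \frac{\left(h + h\right) \left(0 + 4\right)}{5} = \frac{2 h 4}{5} = \frac{8 h}{5}$)
$\left(-87 + \left(t{\left(J{\left(I,3 \right)},1 \right)} - 15\right)\right) 70 = \left(-87 - \left(15 - \left(4 + 1\right)^{2}\right)\right) 70 = \left(-87 - \left(15 - 5^{2}\right)\right) 70 = \left(-87 + \left(25 - 15\right)\right) 70 = \left(-87 + 10\right) 70 = \left(-77\right) 70 = -5390$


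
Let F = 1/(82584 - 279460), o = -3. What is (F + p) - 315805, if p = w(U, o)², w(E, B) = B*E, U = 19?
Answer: -61534775057/196876 ≈ -3.1256e+5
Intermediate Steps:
p = 3249 (p = (-3*19)² = (-57)² = 3249)
F = -1/196876 (F = 1/(-196876) = -1/196876 ≈ -5.0793e-6)
(F + p) - 315805 = (-1/196876 + 3249) - 315805 = 639650123/196876 - 315805 = -61534775057/196876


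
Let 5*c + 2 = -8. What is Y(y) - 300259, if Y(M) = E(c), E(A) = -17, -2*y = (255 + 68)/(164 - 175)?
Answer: -300276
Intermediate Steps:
c = -2 (c = -2/5 + (1/5)*(-8) = -2/5 - 8/5 = -2)
y = 323/22 (y = -(255 + 68)/(2*(164 - 175)) = -323/(2*(-11)) = -323*(-1)/(2*11) = -1/2*(-323/11) = 323/22 ≈ 14.682)
Y(M) = -17
Y(y) - 300259 = -17 - 300259 = -300276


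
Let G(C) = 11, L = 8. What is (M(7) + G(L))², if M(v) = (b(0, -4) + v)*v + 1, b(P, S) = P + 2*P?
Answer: 3721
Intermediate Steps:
b(P, S) = 3*P
M(v) = 1 + v² (M(v) = (3*0 + v)*v + 1 = (0 + v)*v + 1 = v*v + 1 = v² + 1 = 1 + v²)
(M(7) + G(L))² = ((1 + 7²) + 11)² = ((1 + 49) + 11)² = (50 + 11)² = 61² = 3721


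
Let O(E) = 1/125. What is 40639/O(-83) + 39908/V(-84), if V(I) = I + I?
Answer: 213344773/42 ≈ 5.0796e+6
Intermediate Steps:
O(E) = 1/125
V(I) = 2*I
40639/O(-83) + 39908/V(-84) = 40639/(1/125) + 39908/((2*(-84))) = 40639*125 + 39908/(-168) = 5079875 + 39908*(-1/168) = 5079875 - 9977/42 = 213344773/42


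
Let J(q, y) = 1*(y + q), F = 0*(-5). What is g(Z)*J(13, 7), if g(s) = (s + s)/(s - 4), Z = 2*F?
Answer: 0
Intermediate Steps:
F = 0
Z = 0 (Z = 2*0 = 0)
g(s) = 2*s/(-4 + s) (g(s) = (2*s)/(-4 + s) = 2*s/(-4 + s))
J(q, y) = q + y (J(q, y) = 1*(q + y) = q + y)
g(Z)*J(13, 7) = (2*0/(-4 + 0))*(13 + 7) = (2*0/(-4))*20 = (2*0*(-¼))*20 = 0*20 = 0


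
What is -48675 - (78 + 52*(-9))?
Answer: -48285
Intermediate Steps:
-48675 - (78 + 52*(-9)) = -48675 - (78 - 468) = -48675 - 1*(-390) = -48675 + 390 = -48285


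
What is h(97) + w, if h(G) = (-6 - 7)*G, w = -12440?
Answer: -13701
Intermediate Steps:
h(G) = -13*G
h(97) + w = -13*97 - 12440 = -1261 - 12440 = -13701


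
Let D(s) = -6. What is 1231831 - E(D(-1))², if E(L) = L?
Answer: 1231795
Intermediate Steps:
1231831 - E(D(-1))² = 1231831 - 1*(-6)² = 1231831 - 1*36 = 1231831 - 36 = 1231795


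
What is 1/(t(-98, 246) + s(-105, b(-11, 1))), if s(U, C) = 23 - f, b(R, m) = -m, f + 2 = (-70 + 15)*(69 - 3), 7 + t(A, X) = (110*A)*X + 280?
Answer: -1/2647952 ≈ -3.7765e-7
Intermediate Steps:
t(A, X) = 273 + 110*A*X (t(A, X) = -7 + ((110*A)*X + 280) = -7 + (110*A*X + 280) = -7 + (280 + 110*A*X) = 273 + 110*A*X)
f = -3632 (f = -2 + (-70 + 15)*(69 - 3) = -2 - 55*66 = -2 - 3630 = -3632)
s(U, C) = 3655 (s(U, C) = 23 - 1*(-3632) = 23 + 3632 = 3655)
1/(t(-98, 246) + s(-105, b(-11, 1))) = 1/((273 + 110*(-98)*246) + 3655) = 1/((273 - 2651880) + 3655) = 1/(-2651607 + 3655) = 1/(-2647952) = -1/2647952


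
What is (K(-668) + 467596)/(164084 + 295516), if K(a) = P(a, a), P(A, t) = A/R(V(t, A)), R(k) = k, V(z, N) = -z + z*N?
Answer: 312821723/307472400 ≈ 1.0174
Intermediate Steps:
V(z, N) = -z + N*z
P(A, t) = A/(t*(-1 + A)) (P(A, t) = A/((t*(-1 + A))) = A*(1/(t*(-1 + A))) = A/(t*(-1 + A)))
K(a) = 1/(-1 + a) (K(a) = a/(a*(-1 + a)) = 1/(-1 + a))
(K(-668) + 467596)/(164084 + 295516) = (1/(-1 - 668) + 467596)/(164084 + 295516) = (1/(-669) + 467596)/459600 = (-1/669 + 467596)*(1/459600) = (312821723/669)*(1/459600) = 312821723/307472400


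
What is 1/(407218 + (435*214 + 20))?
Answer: 1/500328 ≈ 1.9987e-6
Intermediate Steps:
1/(407218 + (435*214 + 20)) = 1/(407218 + (93090 + 20)) = 1/(407218 + 93110) = 1/500328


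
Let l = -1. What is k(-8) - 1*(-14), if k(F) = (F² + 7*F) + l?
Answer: 21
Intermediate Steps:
k(F) = -1 + F² + 7*F (k(F) = (F² + 7*F) - 1 = -1 + F² + 7*F)
k(-8) - 1*(-14) = (-1 + (-8)² + 7*(-8)) - 1*(-14) = (-1 + 64 - 56) + 14 = 7 + 14 = 21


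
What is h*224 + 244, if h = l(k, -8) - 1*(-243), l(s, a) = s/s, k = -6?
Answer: 54900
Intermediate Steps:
l(s, a) = 1
h = 244 (h = 1 - 1*(-243) = 1 + 243 = 244)
h*224 + 244 = 244*224 + 244 = 54656 + 244 = 54900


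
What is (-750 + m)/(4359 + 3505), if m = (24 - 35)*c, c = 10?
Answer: -215/1966 ≈ -0.10936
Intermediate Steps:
m = -110 (m = (24 - 35)*10 = -11*10 = -110)
(-750 + m)/(4359 + 3505) = (-750 - 110)/(4359 + 3505) = -860/7864 = -860*1/7864 = -215/1966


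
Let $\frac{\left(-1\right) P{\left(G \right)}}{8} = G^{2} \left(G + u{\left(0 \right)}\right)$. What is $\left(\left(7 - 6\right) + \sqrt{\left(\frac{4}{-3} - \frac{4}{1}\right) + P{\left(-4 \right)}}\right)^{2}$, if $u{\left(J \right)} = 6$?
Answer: $- \frac{781}{3} + \frac{56 i \sqrt{3}}{3} \approx -260.33 + 32.332 i$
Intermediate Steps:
$P{\left(G \right)} = - 8 G^{2} \left(6 + G\right)$ ($P{\left(G \right)} = - 8 G^{2} \left(G + 6\right) = - 8 G^{2} \left(6 + G\right)$)
$\left(\left(7 - 6\right) + \sqrt{\left(\frac{4}{-3} - \frac{4}{1}\right) + P{\left(-4 \right)}}\right)^{2} = \left(\left(7 - 6\right) + \sqrt{\left(\frac{4}{-3} - \frac{4}{1}\right) + 8 \left(-4\right)^{2} \left(-6 - -4\right)}\right)^{2} = \left(\left(7 - 6\right) + \sqrt{\left(4 \left(- \frac{1}{3}\right) - 4\right) + 8 \cdot 16 \left(-6 + 4\right)}\right)^{2} = \left(1 + \sqrt{\left(- \frac{4}{3} - 4\right) + 8 \cdot 16 \left(-2\right)}\right)^{2} = \left(1 + \sqrt{- \frac{16}{3} - 256}\right)^{2} = \left(1 + \sqrt{- \frac{784}{3}}\right)^{2} = \left(1 + \frac{28 i \sqrt{3}}{3}\right)^{2}$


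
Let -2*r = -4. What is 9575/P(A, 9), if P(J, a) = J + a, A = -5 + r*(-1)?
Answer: 9575/2 ≈ 4787.5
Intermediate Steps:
r = 2 (r = -½*(-4) = 2)
A = -7 (A = -5 + 2*(-1) = -5 - 2 = -7)
9575/P(A, 9) = 9575/(-7 + 9) = 9575/2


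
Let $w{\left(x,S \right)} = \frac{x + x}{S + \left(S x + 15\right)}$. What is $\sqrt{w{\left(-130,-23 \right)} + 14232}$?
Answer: $\frac{\sqrt{31638694962}}{1491} \approx 119.3$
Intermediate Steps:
$w{\left(x,S \right)} = \frac{2 x}{15 + S + S x}$ ($w{\left(x,S \right)} = \frac{2 x}{S + \left(15 + S x\right)} = \frac{2 x}{15 + S + S x}$)
$\sqrt{w{\left(-130,-23 \right)} + 14232} = \sqrt{2 \left(-130\right) \frac{1}{15 - 23 - -2990} + 14232} = \sqrt{2 \left(-130\right) \frac{1}{15 - 23 + 2990} + 14232} = \sqrt{2 \left(-130\right) \frac{1}{2982} + 14232} = \sqrt{- \frac{130}{1491} + 14232} = \sqrt{\frac{21219782}{1491}} = \frac{\sqrt{31638694962}}{1491}$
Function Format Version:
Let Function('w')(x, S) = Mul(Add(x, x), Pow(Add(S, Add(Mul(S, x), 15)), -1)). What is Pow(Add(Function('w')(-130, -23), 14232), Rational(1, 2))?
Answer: Mul(Rational(1, 1491), Pow(31638694962, Rational(1, 2))) ≈ 119.30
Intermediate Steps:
Function('w')(x, S) = Mul(2, x, Pow(Add(15, S, Mul(S, x)), -1)) (Function('w')(x, S) = Mul(Mul(2, x), Pow(Add(S, Add(15, Mul(S, x))), -1)) = Mul(Mul(2, x), Pow(Add(15, S, Mul(S, x)), -1)) = Mul(2, x, Pow(Add(15, S, Mul(S, x)), -1)))
Pow(Add(Function('w')(-130, -23), 14232), Rational(1, 2)) = Pow(Add(Mul(2, -130, Pow(Add(15, -23, Mul(-23, -130)), -1)), 14232), Rational(1, 2)) = Pow(Add(Mul(2, -130, Pow(Add(15, -23, 2990), -1)), 14232), Rational(1, 2)) = Pow(Add(Mul(2, -130, Pow(2982, -1)), 14232), Rational(1, 2)) = Pow(Add(Mul(2, -130, Rational(1, 2982)), 14232), Rational(1, 2)) = Pow(Add(Rational(-130, 1491), 14232), Rational(1, 2)) = Pow(Rational(21219782, 1491), Rational(1, 2)) = Mul(Rational(1, 1491), Pow(31638694962, Rational(1, 2)))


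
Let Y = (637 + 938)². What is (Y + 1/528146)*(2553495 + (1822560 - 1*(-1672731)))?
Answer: 3962354567806325643/264073 ≈ 1.5005e+13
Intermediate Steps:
Y = 2480625 (Y = 1575² = 2480625)
(Y + 1/528146)*(2553495 + (1822560 - 1*(-1672731))) = (2480625 + 1/528146)*(2553495 + (1822560 - 1*(-1672731))) = (2480625 + 1/528146)*(2553495 + (1822560 + 1672731)) = 1310132171251*(2553495 + 3495291)/528146 = (1310132171251/528146)*6048786 = 3962354567806325643/264073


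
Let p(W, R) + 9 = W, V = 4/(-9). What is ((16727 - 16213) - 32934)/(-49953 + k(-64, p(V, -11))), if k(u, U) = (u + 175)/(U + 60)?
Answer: 3687775/5681904 ≈ 0.64904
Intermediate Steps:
V = -4/9 (V = 4*(-⅑) = -4/9 ≈ -0.44444)
p(W, R) = -9 + W
k(u, U) = (175 + u)/(60 + U)
((16727 - 16213) - 32934)/(-49953 + k(-64, p(V, -11))) = ((16727 - 16213) - 32934)/(-49953 + (175 - 64)/(60 + (-9 - 4/9))) = (514 - 32934)/(-49953 + 111/(60 - 85/9)) = -32420/(-49953 + 111/(455/9)) = -32420/(-49953 + (9/455)*111) = -32420/(-49953 + 999/455) = -32420/(-22727616/455) = -32420*(-455/22727616) = 3687775/5681904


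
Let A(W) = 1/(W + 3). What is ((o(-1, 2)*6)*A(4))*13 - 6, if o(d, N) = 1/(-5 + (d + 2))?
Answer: -123/14 ≈ -8.7857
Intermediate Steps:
o(d, N) = 1/(-3 + d) (o(d, N) = 1/(-5 + (2 + d)) = 1/(-3 + d))
A(W) = 1/(3 + W)
((o(-1, 2)*6)*A(4))*13 - 6 = ((6/(-3 - 1))/(3 + 4))*13 - 6 = ((6/(-4))/7)*13 - 6 = (-¼*6*(⅐))*13 - 6 = -3/2*⅐*13 - 6 = -3/14*13 - 6 = -39/14 - 6 = -123/14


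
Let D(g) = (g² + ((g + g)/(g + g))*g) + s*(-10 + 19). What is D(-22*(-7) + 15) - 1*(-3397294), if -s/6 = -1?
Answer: 3426078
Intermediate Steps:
s = 6 (s = -6*(-1) = 6)
D(g) = 54 + g + g² (D(g) = (g² + ((g + g)/(g + g))*g) + 6*(-10 + 19) = (g² + ((2*g)/((2*g)))*g) + 6*9 = (g² + ((2*g)*(1/(2*g)))*g) + 54 = (g² + 1*g) + 54 = (g² + g) + 54 = (g + g²) + 54 = 54 + g + g²)
D(-22*(-7) + 15) - 1*(-3397294) = (54 + (-22*(-7) + 15) + (-22*(-7) + 15)²) - 1*(-3397294) = (54 + (154 + 15) + (154 + 15)²) + 3397294 = (54 + 169 + 169²) + 3397294 = (54 + 169 + 28561) + 3397294 = 28784 + 3397294 = 3426078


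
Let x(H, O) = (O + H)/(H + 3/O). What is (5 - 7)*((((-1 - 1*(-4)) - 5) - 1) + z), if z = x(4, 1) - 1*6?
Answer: 116/7 ≈ 16.571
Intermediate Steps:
x(H, O) = (H + O)/(H + 3/O)
z = -37/7 (z = 1*(4 + 1)/(3 + 4*1) - 1*6 = 1*5/(3 + 4) - 6 = 1*5/7 - 6 = 1*(⅐)*5 - 6 = 5/7 - 6 = -37/7 ≈ -5.2857)
(5 - 7)*((((-1 - 1*(-4)) - 5) - 1) + z) = (5 - 7)*((((-1 - 1*(-4)) - 5) - 1) - 37/7) = -2*((((-1 + 4) - 5) - 1) - 37/7) = -2*(((3 - 5) - 1) - 37/7) = -2*((-2 - 1) - 37/7) = -2*(-3 - 37/7) = -2*(-58/7) = 116/7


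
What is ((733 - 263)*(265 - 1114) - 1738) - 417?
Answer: -401185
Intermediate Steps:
((733 - 263)*(265 - 1114) - 1738) - 417 = (470*(-849) - 1738) - 417 = (-399030 - 1738) - 417 = -400768 - 417 = -401185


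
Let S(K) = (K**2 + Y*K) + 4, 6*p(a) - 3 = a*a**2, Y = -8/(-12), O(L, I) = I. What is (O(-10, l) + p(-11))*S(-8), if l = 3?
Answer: -123140/9 ≈ -13682.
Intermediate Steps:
Y = 2/3 (Y = -8*(-1/12) = 2/3 ≈ 0.66667)
p(a) = 1/2 + a**3/6 (p(a) = 1/2 + (a*a**2)/6 = 1/2 + a**3/6)
S(K) = 4 + K**2 + 2*K/3 (S(K) = (K**2 + 2*K/3) + 4 = 4 + K**2 + 2*K/3)
(O(-10, l) + p(-11))*S(-8) = (3 + (1/2 + (1/6)*(-11)**3))*(4 + (-8)**2 + (2/3)*(-8)) = (3 + (1/2 + (1/6)*(-1331)))*(4 + 64 - 16/3) = (3 + (1/2 - 1331/6))*(188/3) = (3 - 664/3)*(188/3) = -655/3*188/3 = -123140/9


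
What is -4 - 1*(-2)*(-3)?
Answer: -10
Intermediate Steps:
-4 - 1*(-2)*(-3) = -4 + 2*(-3) = -4 - 6 = -10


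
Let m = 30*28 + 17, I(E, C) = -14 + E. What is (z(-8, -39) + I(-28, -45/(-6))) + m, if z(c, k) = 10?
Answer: 825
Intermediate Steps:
m = 857 (m = 840 + 17 = 857)
(z(-8, -39) + I(-28, -45/(-6))) + m = (10 + (-14 - 28)) + 857 = (10 - 42) + 857 = -32 + 857 = 825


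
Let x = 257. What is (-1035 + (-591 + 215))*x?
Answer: -362627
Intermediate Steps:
(-1035 + (-591 + 215))*x = (-1035 + (-591 + 215))*257 = (-1035 - 376)*257 = -1411*257 = -362627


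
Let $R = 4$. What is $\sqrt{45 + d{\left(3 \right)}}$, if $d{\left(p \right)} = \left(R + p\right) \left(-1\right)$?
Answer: $\sqrt{38} \approx 6.1644$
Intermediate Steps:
$d{\left(p \right)} = -4 - p$ ($d{\left(p \right)} = \left(4 + p\right) \left(-1\right) = -4 - p$)
$\sqrt{45 + d{\left(3 \right)}} = \sqrt{45 - 7} = \sqrt{38}$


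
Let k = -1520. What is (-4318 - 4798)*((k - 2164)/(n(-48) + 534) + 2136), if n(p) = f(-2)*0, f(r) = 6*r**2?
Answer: -1727390840/89 ≈ -1.9409e+7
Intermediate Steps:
n(p) = 0 (n(p) = (6*(-2)**2)*0 = (6*4)*0 = 24*0 = 0)
(-4318 - 4798)*((k - 2164)/(n(-48) + 534) + 2136) = (-4318 - 4798)*((-1520 - 2164)/(0 + 534) + 2136) = -9116*(-3684/534 + 2136) = -9116*(-3684*1/534 + 2136) = -9116*(-614/89 + 2136) = -9116*189490/89 = -1727390840/89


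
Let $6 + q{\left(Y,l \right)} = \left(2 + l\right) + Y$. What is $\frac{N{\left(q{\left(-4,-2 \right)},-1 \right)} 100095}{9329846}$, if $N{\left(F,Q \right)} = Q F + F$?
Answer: $0$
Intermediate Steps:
$q{\left(Y,l \right)} = -4 + Y + l$ ($q{\left(Y,l \right)} = -6 + \left(\left(2 + l\right) + Y\right) = -6 + \left(2 + Y + l\right) = -4 + Y + l$)
$N{\left(F,Q \right)} = F + F Q$ ($N{\left(F,Q \right)} = F Q + F = F + F Q$)
$\frac{N{\left(q{\left(-4,-2 \right)},-1 \right)} 100095}{9329846} = \frac{\left(-4 - 4 - 2\right) \left(1 - 1\right) 100095}{9329846} = \left(-10\right) 0 \cdot 100095 \cdot \frac{1}{9329846} = 0 \cdot 100095 \cdot \frac{1}{9329846} = 0 \cdot \frac{1}{9329846} = 0$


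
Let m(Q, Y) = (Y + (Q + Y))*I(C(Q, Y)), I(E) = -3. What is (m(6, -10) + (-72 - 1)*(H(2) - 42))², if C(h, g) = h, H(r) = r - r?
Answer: 9659664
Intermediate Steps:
H(r) = 0
m(Q, Y) = -6*Y - 3*Q (m(Q, Y) = (Y + (Q + Y))*(-3) = (Q + 2*Y)*(-3) = -6*Y - 3*Q)
(m(6, -10) + (-72 - 1)*(H(2) - 42))² = ((-6*(-10) - 3*6) + (-72 - 1)*(0 - 42))² = ((60 - 18) - 73*(-42))² = (42 + 3066)² = 3108² = 9659664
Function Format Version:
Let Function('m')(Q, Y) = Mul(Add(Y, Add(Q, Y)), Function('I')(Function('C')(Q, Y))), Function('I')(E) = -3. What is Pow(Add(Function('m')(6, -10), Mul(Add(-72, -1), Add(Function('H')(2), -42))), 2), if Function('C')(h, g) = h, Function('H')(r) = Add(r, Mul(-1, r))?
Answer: 9659664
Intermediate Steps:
Function('H')(r) = 0
Function('m')(Q, Y) = Add(Mul(-6, Y), Mul(-3, Q)) (Function('m')(Q, Y) = Mul(Add(Y, Add(Q, Y)), -3) = Mul(Add(Q, Mul(2, Y)), -3) = Add(Mul(-6, Y), Mul(-3, Q)))
Pow(Add(Function('m')(6, -10), Mul(Add(-72, -1), Add(Function('H')(2), -42))), 2) = Pow(Add(Add(Mul(-6, -10), Mul(-3, 6)), Mul(Add(-72, -1), Add(0, -42))), 2) = Pow(Add(Add(60, -18), Mul(-73, -42)), 2) = Pow(Add(42, 3066), 2) = Pow(3108, 2) = 9659664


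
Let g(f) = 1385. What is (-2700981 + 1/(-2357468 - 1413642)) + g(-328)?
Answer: -10180473471561/3771110 ≈ -2.6996e+6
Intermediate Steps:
(-2700981 + 1/(-2357468 - 1413642)) + g(-328) = (-2700981 + 1/(-2357468 - 1413642)) + 1385 = (-2700981 + 1/(-3771110)) + 1385 = (-2700981 - 1/3771110) + 1385 = -10185696458911/3771110 + 1385 = -10180473471561/3771110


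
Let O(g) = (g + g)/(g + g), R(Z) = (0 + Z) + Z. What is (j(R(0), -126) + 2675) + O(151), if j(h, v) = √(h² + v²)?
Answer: 2802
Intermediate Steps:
R(Z) = 2*Z (R(Z) = Z + Z = 2*Z)
O(g) = 1 (O(g) = (2*g)/((2*g)) = (2*g)*(1/(2*g)) = 1)
(j(R(0), -126) + 2675) + O(151) = (√((2*0)² + (-126)²) + 2675) + 1 = (√(0² + 15876) + 2675) + 1 = (√(0 + 15876) + 2675) + 1 = (√15876 + 2675) + 1 = (126 + 2675) + 1 = 2801 + 1 = 2802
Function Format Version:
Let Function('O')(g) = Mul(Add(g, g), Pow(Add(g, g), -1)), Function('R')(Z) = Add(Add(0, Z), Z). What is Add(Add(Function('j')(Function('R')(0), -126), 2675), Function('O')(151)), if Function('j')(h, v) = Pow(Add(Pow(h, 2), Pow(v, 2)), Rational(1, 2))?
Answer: 2802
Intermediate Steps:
Function('R')(Z) = Mul(2, Z) (Function('R')(Z) = Add(Z, Z) = Mul(2, Z))
Function('O')(g) = 1 (Function('O')(g) = Mul(Mul(2, g), Pow(Mul(2, g), -1)) = Mul(Mul(2, g), Mul(Rational(1, 2), Pow(g, -1))) = 1)
Add(Add(Function('j')(Function('R')(0), -126), 2675), Function('O')(151)) = Add(Add(Pow(Add(Pow(Mul(2, 0), 2), Pow(-126, 2)), Rational(1, 2)), 2675), 1) = Add(Add(Pow(Add(Pow(0, 2), 15876), Rational(1, 2)), 2675), 1) = Add(Add(Pow(Add(0, 15876), Rational(1, 2)), 2675), 1) = Add(Add(Pow(15876, Rational(1, 2)), 2675), 1) = Add(Add(126, 2675), 1) = Add(2801, 1) = 2802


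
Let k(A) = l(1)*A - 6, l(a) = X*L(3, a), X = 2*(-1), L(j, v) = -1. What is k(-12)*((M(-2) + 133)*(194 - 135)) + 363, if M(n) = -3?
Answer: -229737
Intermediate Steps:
X = -2
l(a) = 2 (l(a) = -2*(-1) = 2)
k(A) = -6 + 2*A (k(A) = 2*A - 6 = -6 + 2*A)
k(-12)*((M(-2) + 133)*(194 - 135)) + 363 = (-6 + 2*(-12))*((-3 + 133)*(194 - 135)) + 363 = (-6 - 24)*(130*59) + 363 = -30*7670 + 363 = -230100 + 363 = -229737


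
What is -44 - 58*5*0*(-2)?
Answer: -44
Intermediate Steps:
-44 - 58*5*0*(-2) = -44 - 0*(-2) = -44 - 58*0 = -44 + 0 = -44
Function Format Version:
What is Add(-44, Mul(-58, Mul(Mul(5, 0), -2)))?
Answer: -44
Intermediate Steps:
Add(-44, Mul(-58, Mul(Mul(5, 0), -2))) = Add(-44, Mul(-58, Mul(0, -2))) = Add(-44, Mul(-58, 0)) = Add(-44, 0) = -44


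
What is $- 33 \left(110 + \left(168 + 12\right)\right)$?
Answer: $-9570$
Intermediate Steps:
$- 33 \left(110 + \left(168 + 12\right)\right) = - 33 \left(110 + 180\right) = \left(-33\right) 290 = -9570$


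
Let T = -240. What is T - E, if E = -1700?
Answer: 1460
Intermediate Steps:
T - E = -240 - 1*(-1700) = -240 + 1700 = 1460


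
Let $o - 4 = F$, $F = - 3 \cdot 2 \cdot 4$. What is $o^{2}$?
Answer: $400$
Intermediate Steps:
$F = -24$ ($F = \left(-3\right) 8 = -24$)
$o = -20$ ($o = 4 - 24 = -20$)
$o^{2} = \left(-20\right)^{2} = 400$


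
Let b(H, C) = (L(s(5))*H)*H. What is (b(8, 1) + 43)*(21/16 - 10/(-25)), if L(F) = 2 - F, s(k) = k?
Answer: -20413/80 ≈ -255.16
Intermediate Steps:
b(H, C) = -3*H**2 (b(H, C) = ((2 - 1*5)*H)*H = ((2 - 5)*H)*H = (-3*H)*H = -3*H**2)
(b(8, 1) + 43)*(21/16 - 10/(-25)) = (-3*8**2 + 43)*(21/16 - 10/(-25)) = (-3*64 + 43)*(21*(1/16) - 10*(-1/25)) = (-192 + 43)*(21/16 + 2/5) = -149*137/80 = -20413/80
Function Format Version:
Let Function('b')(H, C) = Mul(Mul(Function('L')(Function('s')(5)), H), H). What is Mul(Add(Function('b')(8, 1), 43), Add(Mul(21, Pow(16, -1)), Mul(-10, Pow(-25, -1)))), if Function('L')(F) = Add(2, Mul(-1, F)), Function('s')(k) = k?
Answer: Rational(-20413, 80) ≈ -255.16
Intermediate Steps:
Function('b')(H, C) = Mul(-3, Pow(H, 2)) (Function('b')(H, C) = Mul(Mul(Add(2, Mul(-1, 5)), H), H) = Mul(Mul(Add(2, -5), H), H) = Mul(Mul(-3, H), H) = Mul(-3, Pow(H, 2)))
Mul(Add(Function('b')(8, 1), 43), Add(Mul(21, Pow(16, -1)), Mul(-10, Pow(-25, -1)))) = Mul(Add(Mul(-3, Pow(8, 2)), 43), Add(Mul(21, Pow(16, -1)), Mul(-10, Pow(-25, -1)))) = Mul(Add(Mul(-3, 64), 43), Add(Mul(21, Rational(1, 16)), Mul(-10, Rational(-1, 25)))) = Mul(Add(-192, 43), Add(Rational(21, 16), Rational(2, 5))) = Mul(-149, Rational(137, 80)) = Rational(-20413, 80)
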